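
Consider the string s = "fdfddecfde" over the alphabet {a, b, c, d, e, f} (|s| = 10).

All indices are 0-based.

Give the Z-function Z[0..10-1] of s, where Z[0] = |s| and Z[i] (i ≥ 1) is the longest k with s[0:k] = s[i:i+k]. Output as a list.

Z[0]=10
i=1: fresh scan; Z[1]=0
i=2: fresh scan; Z[2]=2 grow→box=[2,4)
i=3: min(r-i=1, Z[1]=0)=0; Z[3]=0
i=4: fresh scan; Z[4]=0
i=5: fresh scan; Z[5]=0
i=6: fresh scan; Z[6]=0
i=7: fresh scan; Z[7]=2 grow→box=[7,9)
i=8: min(r-i=1, Z[1]=0)=0; Z[8]=0
i=9: fresh scan; Z[9]=0

[10, 0, 2, 0, 0, 0, 0, 2, 0, 0]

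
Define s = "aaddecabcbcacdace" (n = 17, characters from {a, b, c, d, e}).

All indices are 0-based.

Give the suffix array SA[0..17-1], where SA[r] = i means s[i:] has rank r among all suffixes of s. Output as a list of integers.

sorted suffixes:
  #0 SA[0]=0  'aaddecabcbcacdace'
  #1 SA[1]=6  'abcbcacdace'
  #2 SA[2]=11  'acdace'
  #3 SA[3]=14  'ace'
  #4 SA[4]=1  'addecabcbcacdace'
  #5 SA[5]=9  'bcacdace'
  #6 SA[6]=7  'bcbcacdace'
  #7 SA[7]=5  'cabcbcacdace'
  #8 SA[8]=10  'cacdace'
  #9 SA[9]=8  'cbcacdace'
  #10 SA[10]=12  'cdace'
  #11 SA[11]=15  'ce'
  #12 SA[12]=13  'dace'
  #13 SA[13]=2  'ddecabcbcacdace'
  #14 SA[14]=3  'decabcbcacdace'
  #15 SA[15]=16  'e'
  #16 SA[16]=4  'ecabcbcacdace'

[0, 6, 11, 14, 1, 9, 7, 5, 10, 8, 12, 15, 13, 2, 3, 16, 4]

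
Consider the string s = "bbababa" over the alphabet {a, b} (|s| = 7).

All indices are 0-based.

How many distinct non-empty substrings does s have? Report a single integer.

rank | idx | suffix
   0 |   6 | a
   1 |   4 | aba
   2 |   2 | ababa
   3 |   5 | ba
   4 |   3 | baba
   5 |   1 | bababa
   6 |   0 | bbababa

SA = [6, 4, 2, 5, 3, 1, 0]
i: (SA[i-1],SA[i]) lcp shared
  1: (6,4) 1 'a'
  2: (4,2) 3 'aba'
  3: (2,5) 0 ''
  4: (5,3) 2 'ba'
  5: (3,1) 4 'baba'
  6: (1,0) 1 'b'

n(n+1)/2 = 7·8/2 = 28
Σ LCP = 0 + 1 + 3 + 0 + 2 + 4 + 1 = 11
distinct = 28 − 11 = 17

17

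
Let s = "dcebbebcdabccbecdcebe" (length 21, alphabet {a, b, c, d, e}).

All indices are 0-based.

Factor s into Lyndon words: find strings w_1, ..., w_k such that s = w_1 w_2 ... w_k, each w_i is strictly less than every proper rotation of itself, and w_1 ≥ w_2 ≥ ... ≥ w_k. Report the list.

["d", "ce", "bbebcd", "abccbecdcebe"]

emit factor 1: 'd' (i=0, period=1)
emit factor 2: 'ce' (i=1, period=2)
emit factor 3: 'bbebcd' (i=3, period=6)
emit factor 4: 'abccbecdcebe' (i=9, period=12)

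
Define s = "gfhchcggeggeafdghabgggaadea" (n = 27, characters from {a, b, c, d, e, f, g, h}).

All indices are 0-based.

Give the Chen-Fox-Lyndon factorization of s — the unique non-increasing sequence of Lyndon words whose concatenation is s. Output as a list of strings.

["g", "fh", "ch", "cggegge", "afdgh", "abggg", "aade", "a"]

emit factor 1: 'g' (i=0, period=1)
emit factor 2: 'fh' (i=1, period=2)
emit factor 3: 'ch' (i=3, period=2)
emit factor 4: 'cggegge' (i=5, period=7)
emit factor 5: 'afdgh' (i=12, period=5)
emit factor 6: 'abggg' (i=17, period=5)
emit factor 7: 'aade' (i=22, period=4)
emit factor 8: 'a' (i=26, period=1)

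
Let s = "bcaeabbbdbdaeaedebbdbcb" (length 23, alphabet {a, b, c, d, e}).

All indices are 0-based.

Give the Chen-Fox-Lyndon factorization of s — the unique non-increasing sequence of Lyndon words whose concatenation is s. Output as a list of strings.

["bc", "ae", "abbbdbdaeaedebbdbcb"]

emit factor 1: 'bc' (i=0, period=2)
emit factor 2: 'ae' (i=2, period=2)
emit factor 3: 'abbbdbdaeaedebbdbcb' (i=4, period=19)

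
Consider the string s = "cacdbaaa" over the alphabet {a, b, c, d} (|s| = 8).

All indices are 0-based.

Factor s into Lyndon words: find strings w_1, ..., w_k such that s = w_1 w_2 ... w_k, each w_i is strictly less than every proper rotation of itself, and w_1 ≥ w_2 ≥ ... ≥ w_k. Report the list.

emit factor 1: 'c' (i=0, period=1)
emit factor 2: 'acdb' (i=1, period=4)
emit factor 3: 'a' (i=5, period=1)
emit factor 4: 'a' (i=6, period=1)
emit factor 5: 'a' (i=7, period=1)

["c", "acdb", "a", "a", "a"]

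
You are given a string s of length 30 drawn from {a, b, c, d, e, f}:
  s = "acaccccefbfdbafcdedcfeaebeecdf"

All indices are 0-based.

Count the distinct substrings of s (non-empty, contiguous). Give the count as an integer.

rank | idx | suffix
   0 |   0 | acaccccefbfdbafcdedcfeaebeecdf
   1 |   2 | accccefbfdbafcdedcfeaebeecdf
   2 |  22 | aebeecdf
   3 |  13 | afcdedcfeaebeecdf
   4 |  12 | bafcdedcfeaebeecdf
   5 |  24 | beecdf
   6 |   9 | bfdbafcdedcfeaebeecdf
   7 |   1 | caccccefbfdbafcdedcfeaebeecdf
   8 |   3 | ccccefbfdbafcdedcfeaebeecdf
   9 |   4 | cccefbfdbafcdedcfeaebeecdf
  10 |   5 | ccefbfdbafcdedcfeaebeecdf
  11 |  15 | cdedcfeaebeecdf
  12 |  27 | cdf
  13 |   6 | cefbfdbafcdedcfeaebeecdf
  14 |  19 | cfeaebeecdf
  15 |  11 | dbafcdedcfeaebeecdf
  16 |  18 | dcfeaebeecdf
  17 |  16 | dedcfeaebeecdf
  18 |  28 | df
  19 |  21 | eaebeecdf
  20 |  23 | ebeecdf
  21 |  26 | ecdf
  22 |  17 | edcfeaebeecdf
  23 |  25 | eecdf
  24 |   7 | efbfdbafcdedcfeaebeecdf
  25 |  29 | f
  26 |   8 | fbfdbafcdedcfeaebeecdf
  27 |  14 | fcdedcfeaebeecdf
  28 |  10 | fdbafcdedcfeaebeecdf
  29 |  20 | feaebeecdf

SA = [0, 2, 22, 13, 12, 24, 9, 1, 3, 4, 5, 15, 27, 6, 19, 11, 18, 16, 28, 21, 23, 26, 17, 25, 7, 29, 8, 14, 10, 20]
rank  pair      lcp
   1  s[0:],s[2:]  2  'ac'
   2  s[2:],s[22:]  1  'a'
   3  s[22:],s[13:]  1  'a'
   4  s[13:],s[12:]  0  ''
   5  s[12:],s[24:]  1  'b'
   6  s[24:],s[9:]  1  'b'
   7  s[9:],s[1:]  0  ''
   8  s[1:],s[3:]  1  'c'
   9  s[3:],s[4:]  3  'ccc'
  10  s[4:],s[5:]  2  'cc'
  11  s[5:],s[15:]  1  'c'
  12  s[15:],s[27:]  2  'cd'
  13  s[27:],s[6:]  1  'c'
  14  s[6:],s[19:]  1  'c'
  15  s[19:],s[11:]  0  ''
  16  s[11:],s[18:]  1  'd'
  17  s[18:],s[16:]  1  'd'
  18  s[16:],s[28:]  1  'd'
  19  s[28:],s[21:]  0  ''
  20  s[21:],s[23:]  1  'e'
  21  s[23:],s[26:]  1  'e'
  22  s[26:],s[17:]  1  'e'
  23  s[17:],s[25:]  1  'e'
  24  s[25:],s[7:]  1  'e'
  25  s[7:],s[29:]  0  ''
  26  s[29:],s[8:]  1  'f'
  27  s[8:],s[14:]  1  'f'
  28  s[14:],s[10:]  1  'f'
  29  s[10:],s[20:]  1  'f'

n(n+1)/2 = 30·31/2 = 465
Σ LCP = 0 + 2 + 1 + 1 + 0 + 1 + 1 + 0 + 1 + 3 + 2 + 1 + 2 + 1 + 1 + 0 + 1 + 1 + 1 + 0 + 1 + 1 + 1 + 1 + 1 + 0 + 1 + 1 + 1 + 1 = 29
distinct = 465 − 29 = 436

436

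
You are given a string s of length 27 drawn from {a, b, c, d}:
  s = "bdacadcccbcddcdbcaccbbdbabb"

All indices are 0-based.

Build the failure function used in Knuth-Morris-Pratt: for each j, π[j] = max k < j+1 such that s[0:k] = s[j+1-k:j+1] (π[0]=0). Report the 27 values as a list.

[0, 0, 0, 0, 0, 0, 0, 0, 0, 1, 0, 0, 0, 0, 0, 1, 0, 0, 0, 0, 1, 1, 2, 1, 0, 1, 1]

π[0] = 0
j=1 s[j]='d': π[1]=0 (border '')
j=2 s[j]='a': π[2]=0 (border '')
j=3 s[j]='c': π[3]=0 (border '')
j=4 s[j]='a': π[4]=0 (border '')
j=5 s[j]='d': π[5]=0 (border '')
j=6 s[j]='c': π[6]=0 (border '')
j=7 s[j]='c': π[7]=0 (border '')
j=8 s[j]='c': π[8]=0 (border '')
j=9 s[j]='b': π[9]=1 (border 'b')
j=10 s[j]='c': k: 1→0; π[10]=0 (border '')
j=11 s[j]='d': π[11]=0 (border '')
j=12 s[j]='d': π[12]=0 (border '')
j=13 s[j]='c': π[13]=0 (border '')
j=14 s[j]='d': π[14]=0 (border '')
j=15 s[j]='b': π[15]=1 (border 'b')
j=16 s[j]='c': k: 1→0; π[16]=0 (border '')
j=17 s[j]='a': π[17]=0 (border '')
j=18 s[j]='c': π[18]=0 (border '')
j=19 s[j]='c': π[19]=0 (border '')
j=20 s[j]='b': π[20]=1 (border 'b')
j=21 s[j]='b': k: 1→0; π[21]=1 (border 'b')
j=22 s[j]='d': π[22]=2 (border 'bd')
j=23 s[j]='b': k: 2→0; π[23]=1 (border 'b')
j=24 s[j]='a': k: 1→0; π[24]=0 (border '')
j=25 s[j]='b': π[25]=1 (border 'b')
j=26 s[j]='b': k: 1→0; π[26]=1 (border 'b')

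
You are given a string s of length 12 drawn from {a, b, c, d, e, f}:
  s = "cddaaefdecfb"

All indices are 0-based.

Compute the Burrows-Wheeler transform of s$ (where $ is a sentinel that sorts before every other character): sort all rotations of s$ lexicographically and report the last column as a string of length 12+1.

rank  rotation       last
    0  $cddaaefdecfb  b
    1  aaefdecfb$cdd  d
    2  aefdecfb$cdda  a
    3  b$cddaaefdecf  f
    4  cddaaefdecfb$  $
    5  cfb$cddaaefde  e
    6  daaefdecfb$cd  d
    7  ddaaefdecfb$c  c
    8  decfb$cddaaef  f
    9  ecfb$cddaaefd  d
   10  efdecfb$cddaa  a
   11  fb$cddaaefdec  c
   12  fdecfb$cddaae  e

bdaf$edcfdace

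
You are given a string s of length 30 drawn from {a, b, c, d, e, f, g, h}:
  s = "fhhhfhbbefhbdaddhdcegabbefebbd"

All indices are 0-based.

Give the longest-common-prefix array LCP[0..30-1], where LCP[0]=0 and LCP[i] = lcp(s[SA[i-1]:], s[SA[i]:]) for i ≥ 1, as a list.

[0, 1, 0, 2, 4, 1, 2, 1, 3, 0, 0, 1, 1, 1, 1, 0, 1, 2, 1, 0, 1, 3, 2, 0, 0, 2, 1, 1, 1, 2]

rank→(start, suffix):
  0 → (21, 'abbefebbd')
  1 → (13, 'addhdcegabbefebbd')
  2 → (27, 'bbd')
  3 → (22, 'bbefebbd')
  4 → (6, 'bbefhbdaddhdcegabbefebbd')
  5 → (28, 'bd')
  6 → (11, 'bdaddhdcegabbefebbd')
  7 → (23, 'befebbd')
  8 → (7, 'befhbdaddhdcegabbefebbd')
  9 → (18, 'cegabbefebbd')
  10 → (29, 'd')
  11 → (12, 'daddhdcegabbefebbd')
  12 → (17, 'dcegabbefebbd')
  13 → (14, 'ddhdcegabbefebbd')
  14 → (15, 'dhdcegabbefebbd')
  15 → (26, 'ebbd')
  16 → (24, 'efebbd')
  17 → (8, 'efhbdaddhdcegabbefebbd')
  18 → (19, 'egabbefebbd')
  19 → (25, 'febbd')
  20 → (4, 'fhbbefhbdaddhdcegabbefebbd')
  21 → (9, 'fhbdaddhdcegabbefebbd')
  22 → (0, 'fhhhfhbbefhbdaddhdcegabbefebbd')
  23 → (20, 'gabbefebbd')
  24 → (5, 'hbbefhbdaddhdcegabbefebbd')
  25 → (10, 'hbdaddhdcegabbefebbd')
  26 → (16, 'hdcegabbefebbd')
  27 → (3, 'hfhbbefhbdaddhdcegabbefebbd')
  28 → (2, 'hhfhbbefhbdaddhdcegabbefebbd')
  29 → (1, 'hhhfhbbefhbdaddhdcegabbefebbd')

SA = [21, 13, 27, 22, 6, 28, 11, 23, 7, 18, 29, 12, 17, 14, 15, 26, 24, 8, 19, 25, 4, 9, 0, 20, 5, 10, 16, 3, 2, 1]
[i] adj suffixes → lcp
  [1] 21/13 → 1 ('a')
  [2] 13/27 → 0 ('')
  [3] 27/22 → 2 ('bb')
  [4] 22/6 → 4 ('bbef')
  [5] 6/28 → 1 ('b')
  [6] 28/11 → 2 ('bd')
  [7] 11/23 → 1 ('b')
  [8] 23/7 → 3 ('bef')
  [9] 7/18 → 0 ('')
  [10] 18/29 → 0 ('')
  [11] 29/12 → 1 ('d')
  [12] 12/17 → 1 ('d')
  [13] 17/14 → 1 ('d')
  [14] 14/15 → 1 ('d')
  [15] 15/26 → 0 ('')
  [16] 26/24 → 1 ('e')
  [17] 24/8 → 2 ('ef')
  [18] 8/19 → 1 ('e')
  [19] 19/25 → 0 ('')
  [20] 25/4 → 1 ('f')
  [21] 4/9 → 3 ('fhb')
  [22] 9/0 → 2 ('fh')
  [23] 0/20 → 0 ('')
  [24] 20/5 → 0 ('')
  [25] 5/10 → 2 ('hb')
  [26] 10/16 → 1 ('h')
  [27] 16/3 → 1 ('h')
  [28] 3/2 → 1 ('h')
  [29] 2/1 → 2 ('hh')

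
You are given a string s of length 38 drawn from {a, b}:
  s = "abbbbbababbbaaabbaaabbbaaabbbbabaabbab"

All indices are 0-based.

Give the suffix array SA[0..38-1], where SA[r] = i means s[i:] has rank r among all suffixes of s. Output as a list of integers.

[12, 17, 23, 13, 32, 18, 24, 36, 30, 6, 14, 33, 8, 19, 25, 0, 37, 11, 16, 22, 31, 35, 29, 5, 7, 10, 15, 21, 34, 28, 4, 9, 20, 27, 3, 26, 2, 1]

rank→(start, suffix):
  0 → (12, 'aaabbaaabbbaaabbbbabaabbab')
  1 → (17, 'aaabbbaaabbbbabaabbab')
  2 → (23, 'aaabbbbabaabbab')
  3 → (13, 'aabbaaabbbaaabbbbabaabbab')
  4 → (32, 'aabbab')
  5 → (18, 'aabbbaaabbbbabaabbab')
  6 → (24, 'aabbbbabaabbab')
  7 → (36, 'ab')
  8 → (30, 'abaabbab')
  9 → (6, 'ababbbaaabbaaabbbaaabbbbabaabbab')
  10 → (14, 'abbaaabbbaaabbbbabaabbab')
  11 → (33, 'abbab')
  12 → (8, 'abbbaaabbaaabbbaaabbbbabaabbab')
  13 → (19, 'abbbaaabbbbabaabbab')
  14 → (25, 'abbbbabaabbab')
  15 → (0, 'abbbbbababbbaaabbaaabbbaaabbbbabaabbab')
  16 → (37, 'b')
  17 → (11, 'baaabbaaabbbaaabbbbabaabbab')
  18 → (16, 'baaabbbaaabbbbabaabbab')
  19 → (22, 'baaabbbbabaabbab')
  20 → (31, 'baabbab')
  21 → (35, 'bab')
  22 → (29, 'babaabbab')
  23 → (5, 'bababbbaaabbaaabbbaaabbbbabaabbab')
  24 → (7, 'babbbaaabbaaabbbaaabbbbabaabbab')
  25 → (10, 'bbaaabbaaabbbaaabbbbabaabbab')
  26 → (15, 'bbaaabbbaaabbbbabaabbab')
  27 → (21, 'bbaaabbbbabaabbab')
  28 → (34, 'bbab')
  29 → (28, 'bbabaabbab')
  30 → (4, 'bbababbbaaabbaaabbbaaabbbbabaabbab')
  31 → (9, 'bbbaaabbaaabbbaaabbbbabaabbab')
  32 → (20, 'bbbaaabbbbabaabbab')
  33 → (27, 'bbbabaabbab')
  34 → (3, 'bbbababbbaaabbaaabbbaaabbbbabaabbab')
  35 → (26, 'bbbbabaabbab')
  36 → (2, 'bbbbababbbaaabbaaabbbaaabbbbabaabbab')
  37 → (1, 'bbbbbababbbaaabbaaabbbaaabbbbabaabbab')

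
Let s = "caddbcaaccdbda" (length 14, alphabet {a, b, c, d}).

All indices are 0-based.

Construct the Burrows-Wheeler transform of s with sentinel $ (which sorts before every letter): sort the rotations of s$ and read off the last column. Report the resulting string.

adcacddb$acbdca

rank  rotation         last
    0  $caddbcaaccdbda  a
    1  a$caddbcaaccdbd  d
    2  aaccdbda$caddbc  c
    3  accdbda$caddbca  a
    4  addbcaaccdbda$c  c
    5  bcaaccdbda$cadd  d
    6  bda$caddbcaaccd  d
    7  caaccdbda$caddb  b
    8  caddbcaaccdbda$  $
    9  ccdbda$caddbcaa  a
   10  cdbda$caddbcaac  c
   11  da$caddbcaaccdb  b
   12  dbcaaccdbda$cad  d
   13  dbda$caddbcaacc  c
   14  ddbcaaccdbda$ca  a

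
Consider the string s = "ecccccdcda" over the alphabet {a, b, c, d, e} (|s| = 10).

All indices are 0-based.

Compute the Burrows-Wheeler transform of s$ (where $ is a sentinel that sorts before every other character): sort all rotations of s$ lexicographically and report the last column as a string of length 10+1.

rank  rotation     last
    0  $ecccccdcda  a
    1  a$ecccccdcd  d
    2  cccccdcda$e  e
    3  ccccdcda$ec  c
    4  cccdcda$ecc  c
    5  ccdcda$eccc  c
    6  cda$ecccccd  d
    7  cdcda$ecccc  c
    8  da$ecccccdc  c
    9  dcda$eccccc  c
   10  ecccccdcda$  $

adecccdccc$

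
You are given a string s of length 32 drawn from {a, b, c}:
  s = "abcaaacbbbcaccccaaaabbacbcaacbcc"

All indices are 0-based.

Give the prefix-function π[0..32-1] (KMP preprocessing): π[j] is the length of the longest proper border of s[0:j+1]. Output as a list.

π[0] = 0
j=1 s[j]='b': π[1]=0 (border '')
j=2 s[j]='c': π[2]=0 (border '')
j=3 s[j]='a': π[3]=1 (border 'a')
j=4 s[j]='a': k: 1→0; π[4]=1 (border 'a')
j=5 s[j]='a': k: 1→0; π[5]=1 (border 'a')
j=6 s[j]='c': k: 1→0; π[6]=0 (border '')
j=7 s[j]='b': π[7]=0 (border '')
j=8 s[j]='b': π[8]=0 (border '')
j=9 s[j]='b': π[9]=0 (border '')
j=10 s[j]='c': π[10]=0 (border '')
j=11 s[j]='a': π[11]=1 (border 'a')
j=12 s[j]='c': k: 1→0; π[12]=0 (border '')
j=13 s[j]='c': π[13]=0 (border '')
j=14 s[j]='c': π[14]=0 (border '')
j=15 s[j]='c': π[15]=0 (border '')
j=16 s[j]='a': π[16]=1 (border 'a')
j=17 s[j]='a': k: 1→0; π[17]=1 (border 'a')
j=18 s[j]='a': k: 1→0; π[18]=1 (border 'a')
j=19 s[j]='a': k: 1→0; π[19]=1 (border 'a')
j=20 s[j]='b': π[20]=2 (border 'ab')
j=21 s[j]='b': k: 2→0; π[21]=0 (border '')
j=22 s[j]='a': π[22]=1 (border 'a')
j=23 s[j]='c': k: 1→0; π[23]=0 (border '')
j=24 s[j]='b': π[24]=0 (border '')
j=25 s[j]='c': π[25]=0 (border '')
j=26 s[j]='a': π[26]=1 (border 'a')
j=27 s[j]='a': k: 1→0; π[27]=1 (border 'a')
j=28 s[j]='c': k: 1→0; π[28]=0 (border '')
j=29 s[j]='b': π[29]=0 (border '')
j=30 s[j]='c': π[30]=0 (border '')
j=31 s[j]='c': π[31]=0 (border '')

[0, 0, 0, 1, 1, 1, 0, 0, 0, 0, 0, 1, 0, 0, 0, 0, 1, 1, 1, 1, 2, 0, 1, 0, 0, 0, 1, 1, 0, 0, 0, 0]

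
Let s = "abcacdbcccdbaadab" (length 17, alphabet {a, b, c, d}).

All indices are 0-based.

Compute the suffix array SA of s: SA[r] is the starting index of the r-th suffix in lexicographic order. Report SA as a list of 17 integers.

rank | idx | suffix
   0 |  12 | aadab
   1 |  15 | ab
   2 |   0 | abcacdbcccdbaadab
   3 |   3 | acdbcccdbaadab
   4 |  13 | adab
   5 |  16 | b
   6 |  11 | baadab
   7 |   1 | bcacdbcccdbaadab
   8 |   6 | bcccdbaadab
   9 |   2 | cacdbcccdbaadab
  10 |   7 | cccdbaadab
  11 |   8 | ccdbaadab
  12 |   9 | cdbaadab
  13 |   4 | cdbcccdbaadab
  14 |  14 | dab
  15 |  10 | dbaadab
  16 |   5 | dbcccdbaadab

[12, 15, 0, 3, 13, 16, 11, 1, 6, 2, 7, 8, 9, 4, 14, 10, 5]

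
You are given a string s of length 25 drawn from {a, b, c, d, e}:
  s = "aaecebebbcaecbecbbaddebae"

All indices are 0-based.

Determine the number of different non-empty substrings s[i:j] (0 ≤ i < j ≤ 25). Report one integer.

293

rank | idx | suffix
   0 |   0 | aaecebebbcaecbecbbaddebae
   1 |  18 | addebae
   2 |  23 | ae
   3 |  10 | aecbecbbaddebae
   4 |   1 | aecebebbcaecbecbbaddebae
   5 |  17 | baddebae
   6 |  22 | bae
   7 |  16 | bbaddebae
   8 |   7 | bbcaecbecbbaddebae
   9 |   8 | bcaecbecbbaddebae
  10 |   5 | bebbcaecbecbbaddebae
  11 |  13 | becbbaddebae
  12 |   9 | caecbecbbaddebae
  13 |  15 | cbbaddebae
  14 |  12 | cbecbbaddebae
  15 |   3 | cebebbcaecbecbbaddebae
  16 |  19 | ddebae
  17 |  20 | debae
  18 |  24 | e
  19 |  21 | ebae
  20 |   6 | ebbcaecbecbbaddebae
  21 |   4 | ebebbcaecbecbbaddebae
  22 |  14 | ecbbaddebae
  23 |  11 | ecbecbbaddebae
  24 |   2 | ecebebbcaecbecbbaddebae

SA = [0, 18, 23, 10, 1, 17, 22, 16, 7, 8, 5, 13, 9, 15, 12, 3, 19, 20, 24, 21, 6, 4, 14, 11, 2]
[i] adj suffixes → lcp
  [1] 0/18 → 1 ('a')
  [2] 18/23 → 1 ('a')
  [3] 23/10 → 2 ('ae')
  [4] 10/1 → 3 ('aec')
  [5] 1/17 → 0 ('')
  [6] 17/22 → 2 ('ba')
  [7] 22/16 → 1 ('b')
  [8] 16/7 → 2 ('bb')
  [9] 7/8 → 1 ('b')
  [10] 8/5 → 1 ('b')
  [11] 5/13 → 2 ('be')
  [12] 13/9 → 0 ('')
  [13] 9/15 → 1 ('c')
  [14] 15/12 → 2 ('cb')
  [15] 12/3 → 1 ('c')
  [16] 3/19 → 0 ('')
  [17] 19/20 → 1 ('d')
  [18] 20/24 → 0 ('')
  [19] 24/21 → 1 ('e')
  [20] 21/6 → 2 ('eb')
  [21] 6/4 → 2 ('eb')
  [22] 4/14 → 1 ('e')
  [23] 14/11 → 3 ('ecb')
  [24] 11/2 → 2 ('ec')

n(n+1)/2 = 25·26/2 = 325
Σ LCP = 0 + 1 + 1 + 2 + 3 + 0 + 2 + 1 + 2 + 1 + 1 + 2 + 0 + 1 + 2 + 1 + 0 + 1 + 0 + 1 + 2 + 2 + 1 + 3 + 2 = 32
distinct = 325 − 32 = 293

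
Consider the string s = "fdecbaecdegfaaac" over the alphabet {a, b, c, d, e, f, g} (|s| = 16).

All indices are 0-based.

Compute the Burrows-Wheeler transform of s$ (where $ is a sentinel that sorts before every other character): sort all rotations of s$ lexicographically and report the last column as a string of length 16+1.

cfaabcaeefcdadg$e

rank  rotation           last
    0  $fdecbaecdegfaaac  c
    1  aaac$fdecbaecdegf  f
    2  aac$fdecbaecdegfa  a
    3  ac$fdecbaecdegfaa  a
    4  aecdegfaaac$fdecb  b
    5  baecdegfaaac$fdec  c
    6  c$fdecbaecdegfaaa  a
    7  cbaecdegfaaac$fde  e
    8  cdegfaaac$fdecbae  e
    9  decbaecdegfaaac$f  f
   10  degfaaac$fdecbaec  c
   11  ecbaecdegfaaac$fd  d
   12  ecdegfaaac$fdecba  a
   13  egfaaac$fdecbaecd  d
   14  faaac$fdecbaecdeg  g
   15  fdecbaecdegfaaac$  $
   16  gfaaac$fdecbaecde  e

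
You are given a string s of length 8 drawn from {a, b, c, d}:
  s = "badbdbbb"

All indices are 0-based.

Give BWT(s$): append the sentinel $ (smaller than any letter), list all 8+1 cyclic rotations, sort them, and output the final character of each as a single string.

bbb$bddba

rank  rotation   last
    0  $badbdbbb  b
    1  adbdbbb$b  b
    2  b$badbdbb  b
    3  badbdbbb$  $
    4  bb$badbdb  b
    5  bbb$badbd  d
    6  bdbbb$bad  d
    7  dbbb$badb  b
    8  dbdbbb$ba  a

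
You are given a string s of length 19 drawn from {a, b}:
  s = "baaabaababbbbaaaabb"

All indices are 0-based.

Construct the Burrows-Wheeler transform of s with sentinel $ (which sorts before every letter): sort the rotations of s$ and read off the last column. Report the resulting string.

rank  rotation              last
    0  $baaabaababbbbaaaabb  b
    1  aaaabb$baaabaababbbb  b
    2  aaabaababbbbaaaabb$b  b
    3  aaabb$baaabaababbbba  a
    4  aabaababbbbaaaabb$ba  a
    5  aababbbbaaaabb$baaab  b
    6  aabb$baaabaababbbbaa  a
    7  abaababbbbaaaabb$baa  a
    8  ababbbbaaaabb$baaaba  a
    9  abb$baaabaababbbbaaa  a
   10  abbbbaaaabb$baaabaab  b
   11  b$baaabaababbbbaaaab  b
   12  baaaabb$baaabaababbb  b
   13  baaabaababbbbaaaabb$  $
   14  baababbbbaaaabb$baaa  a
   15  babbbbaaaabb$baaabaa  a
   16  bb$baaabaababbbbaaaa  a
   17  bbaaaabb$baaabaababb  b
   18  bbbaaaabb$baaabaabab  b
   19  bbbbaaaabb$baaabaaba  a

bbbaabaaaabbb$aaabba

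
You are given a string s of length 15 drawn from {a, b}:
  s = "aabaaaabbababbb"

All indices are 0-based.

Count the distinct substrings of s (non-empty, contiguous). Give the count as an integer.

92

rank | idx | suffix
   0 |   3 | aaaabbababbb
   1 |   4 | aaabbababbb
   2 |   0 | aabaaaabbababbb
   3 |   5 | aabbababbb
   4 |   1 | abaaaabbababbb
   5 |   9 | ababbb
   6 |   6 | abbababbb
   7 |  11 | abbb
   8 |  14 | b
   9 |   2 | baaaabbababbb
  10 |   8 | bababbb
  11 |  10 | babbb
  12 |  13 | bb
  13 |   7 | bbababbb
  14 |  12 | bbb

SA = [3, 4, 0, 5, 1, 9, 6, 11, 14, 2, 8, 10, 13, 7, 12]
i: (SA[i-1],SA[i]) lcp shared
  1: (3,4) 3 'aaa'
  2: (4,0) 2 'aa'
  3: (0,5) 3 'aab'
  4: (5,1) 1 'a'
  5: (1,9) 3 'aba'
  6: (9,6) 2 'ab'
  7: (6,11) 3 'abb'
  8: (11,14) 0 ''
  9: (14,2) 1 'b'
  10: (2,8) 2 'ba'
  11: (8,10) 3 'bab'
  12: (10,13) 1 'b'
  13: (13,7) 2 'bb'
  14: (7,12) 2 'bb'

n(n+1)/2 = 15·16/2 = 120
Σ LCP = 0 + 3 + 2 + 3 + 1 + 3 + 2 + 3 + 0 + 1 + 2 + 3 + 1 + 2 + 2 = 28
distinct = 120 − 28 = 92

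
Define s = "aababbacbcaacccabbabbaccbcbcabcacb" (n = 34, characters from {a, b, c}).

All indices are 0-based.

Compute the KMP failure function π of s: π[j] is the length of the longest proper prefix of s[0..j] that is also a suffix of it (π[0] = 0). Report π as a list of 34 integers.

[0, 1, 0, 1, 0, 0, 1, 0, 0, 0, 1, 2, 0, 0, 0, 1, 0, 0, 1, 0, 0, 1, 0, 0, 0, 0, 0, 0, 1, 0, 0, 1, 0, 0]

π[0] = 0
j=1 s[j]='a': π[1]=1 (border 'a')
j=2 s[j]='b': k: 1→0; π[2]=0 (border '')
j=3 s[j]='a': π[3]=1 (border 'a')
j=4 s[j]='b': k: 1→0; π[4]=0 (border '')
j=5 s[j]='b': π[5]=0 (border '')
j=6 s[j]='a': π[6]=1 (border 'a')
j=7 s[j]='c': k: 1→0; π[7]=0 (border '')
j=8 s[j]='b': π[8]=0 (border '')
j=9 s[j]='c': π[9]=0 (border '')
j=10 s[j]='a': π[10]=1 (border 'a')
j=11 s[j]='a': π[11]=2 (border 'aa')
j=12 s[j]='c': k: 2→1→0; π[12]=0 (border '')
j=13 s[j]='c': π[13]=0 (border '')
j=14 s[j]='c': π[14]=0 (border '')
j=15 s[j]='a': π[15]=1 (border 'a')
j=16 s[j]='b': k: 1→0; π[16]=0 (border '')
j=17 s[j]='b': π[17]=0 (border '')
j=18 s[j]='a': π[18]=1 (border 'a')
j=19 s[j]='b': k: 1→0; π[19]=0 (border '')
j=20 s[j]='b': π[20]=0 (border '')
j=21 s[j]='a': π[21]=1 (border 'a')
j=22 s[j]='c': k: 1→0; π[22]=0 (border '')
j=23 s[j]='c': π[23]=0 (border '')
j=24 s[j]='b': π[24]=0 (border '')
j=25 s[j]='c': π[25]=0 (border '')
j=26 s[j]='b': π[26]=0 (border '')
j=27 s[j]='c': π[27]=0 (border '')
j=28 s[j]='a': π[28]=1 (border 'a')
j=29 s[j]='b': k: 1→0; π[29]=0 (border '')
j=30 s[j]='c': π[30]=0 (border '')
j=31 s[j]='a': π[31]=1 (border 'a')
j=32 s[j]='c': k: 1→0; π[32]=0 (border '')
j=33 s[j]='b': π[33]=0 (border '')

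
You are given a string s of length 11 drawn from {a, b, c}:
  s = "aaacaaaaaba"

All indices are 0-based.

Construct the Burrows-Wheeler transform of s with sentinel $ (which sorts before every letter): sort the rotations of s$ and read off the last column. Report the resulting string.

rank  rotation      last
    0  $aaacaaaaaba  a
    1  a$aaacaaaaab  b
    2  aaaaaba$aaac  c
    3  aaaaba$aaaca  a
    4  aaaba$aaacaa  a
    5  aaacaaaaaba$  $
    6  aaba$aaacaaa  a
    7  aacaaaaaba$a  a
    8  aba$aaacaaaa  a
    9  acaaaaaba$aa  a
   10  ba$aaacaaaaa  a
   11  caaaaaba$aaa  a

abcaa$aaaaaa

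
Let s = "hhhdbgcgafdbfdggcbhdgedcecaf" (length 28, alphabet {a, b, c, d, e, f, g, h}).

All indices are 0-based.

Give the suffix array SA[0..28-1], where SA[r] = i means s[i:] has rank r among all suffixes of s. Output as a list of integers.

[26, 8, 11, 4, 17, 25, 16, 23, 6, 10, 3, 22, 19, 13, 24, 21, 27, 9, 12, 7, 15, 5, 20, 14, 2, 18, 1, 0]

rank | idx | suffix
   0 |  26 | af
   1 |   8 | afdbfdggcbhdgedcecaf
   2 |  11 | bfdggcbhdgedcecaf
   3 |   4 | bgcgafdbfdggcbhdgedcecaf
   4 |  17 | bhdgedcecaf
   5 |  25 | caf
   6 |  16 | cbhdgedcecaf
   7 |  23 | cecaf
   8 |   6 | cgafdbfdggcbhdgedcecaf
   9 |  10 | dbfdggcbhdgedcecaf
  10 |   3 | dbgcgafdbfdggcbhdgedcecaf
  11 |  22 | dcecaf
  12 |  19 | dgedcecaf
  13 |  13 | dggcbhdgedcecaf
  14 |  24 | ecaf
  15 |  21 | edcecaf
  16 |  27 | f
  17 |   9 | fdbfdggcbhdgedcecaf
  18 |  12 | fdggcbhdgedcecaf
  19 |   7 | gafdbfdggcbhdgedcecaf
  20 |  15 | gcbhdgedcecaf
  21 |   5 | gcgafdbfdggcbhdgedcecaf
  22 |  20 | gedcecaf
  23 |  14 | ggcbhdgedcecaf
  24 |   2 | hdbgcgafdbfdggcbhdgedcecaf
  25 |  18 | hdgedcecaf
  26 |   1 | hhdbgcgafdbfdggcbhdgedcecaf
  27 |   0 | hhhdbgcgafdbfdggcbhdgedcecaf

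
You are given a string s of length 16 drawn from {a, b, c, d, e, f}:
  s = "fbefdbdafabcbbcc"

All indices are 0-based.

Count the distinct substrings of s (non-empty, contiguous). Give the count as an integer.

125

rank | idx | suffix
   0 |   9 | abcbbcc
   1 |   7 | afabcbbcc
   2 |  12 | bbcc
   3 |  10 | bcbbcc
   4 |  13 | bcc
   5 |   5 | bdafabcbbcc
   6 |   1 | befdbdafabcbbcc
   7 |  15 | c
   8 |  11 | cbbcc
   9 |  14 | cc
  10 |   6 | dafabcbbcc
  11 |   4 | dbdafabcbbcc
  12 |   2 | efdbdafabcbbcc
  13 |   8 | fabcbbcc
  14 |   0 | fbefdbdafabcbbcc
  15 |   3 | fdbdafabcbbcc

SA = [9, 7, 12, 10, 13, 5, 1, 15, 11, 14, 6, 4, 2, 8, 0, 3]
rank  pair      lcp
   1  s[9:],s[7:]  1  'a'
   2  s[7:],s[12:]  0  ''
   3  s[12:],s[10:]  1  'b'
   4  s[10:],s[13:]  2  'bc'
   5  s[13:],s[5:]  1  'b'
   6  s[5:],s[1:]  1  'b'
   7  s[1:],s[15:]  0  ''
   8  s[15:],s[11:]  1  'c'
   9  s[11:],s[14:]  1  'c'
  10  s[14:],s[6:]  0  ''
  11  s[6:],s[4:]  1  'd'
  12  s[4:],s[2:]  0  ''
  13  s[2:],s[8:]  0  ''
  14  s[8:],s[0:]  1  'f'
  15  s[0:],s[3:]  1  'f'

n(n+1)/2 = 16·17/2 = 136
Σ LCP = 0 + 1 + 0 + 1 + 2 + 1 + 1 + 0 + 1 + 1 + 0 + 1 + 0 + 0 + 1 + 1 = 11
distinct = 136 − 11 = 125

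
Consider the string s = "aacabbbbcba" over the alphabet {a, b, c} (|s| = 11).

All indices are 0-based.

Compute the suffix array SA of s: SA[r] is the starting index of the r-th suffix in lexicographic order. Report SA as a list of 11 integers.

[10, 0, 3, 1, 9, 4, 5, 6, 7, 2, 8]

rank→(start, suffix):
  0 → (10, 'a')
  1 → (0, 'aacabbbbcba')
  2 → (3, 'abbbbcba')
  3 → (1, 'acabbbbcba')
  4 → (9, 'ba')
  5 → (4, 'bbbbcba')
  6 → (5, 'bbbcba')
  7 → (6, 'bbcba')
  8 → (7, 'bcba')
  9 → (2, 'cabbbbcba')
  10 → (8, 'cba')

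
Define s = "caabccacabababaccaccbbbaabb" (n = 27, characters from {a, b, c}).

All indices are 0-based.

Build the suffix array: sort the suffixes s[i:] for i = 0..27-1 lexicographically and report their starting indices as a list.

[23, 1, 8, 10, 12, 24, 2, 6, 14, 17, 26, 22, 9, 11, 13, 25, 21, 20, 3, 0, 7, 5, 16, 19, 4, 15, 18]

rank→(start, suffix):
  0 → (23, 'aabb')
  1 → (1, 'aabccacabababaccaccbbbaabb')
  2 → (8, 'abababaccaccbbbaabb')
  3 → (10, 'ababaccaccbbbaabb')
  4 → (12, 'abaccaccbbbaabb')
  5 → (24, 'abb')
  6 → (2, 'abccacabababaccaccbbbaabb')
  7 → (6, 'acabababaccaccbbbaabb')
  8 → (14, 'accaccbbbaabb')
  9 → (17, 'accbbbaabb')
  10 → (26, 'b')
  11 → (22, 'baabb')
  12 → (9, 'bababaccaccbbbaabb')
  13 → (11, 'babaccaccbbbaabb')
  14 → (13, 'baccaccbbbaabb')
  15 → (25, 'bb')
  16 → (21, 'bbaabb')
  17 → (20, 'bbbaabb')
  18 → (3, 'bccacabababaccaccbbbaabb')
  19 → (0, 'caabccacabababaccaccbbbaabb')
  20 → (7, 'cabababaccaccbbbaabb')
  21 → (5, 'cacabababaccaccbbbaabb')
  22 → (16, 'caccbbbaabb')
  23 → (19, 'cbbbaabb')
  24 → (4, 'ccacabababaccaccbbbaabb')
  25 → (15, 'ccaccbbbaabb')
  26 → (18, 'ccbbbaabb')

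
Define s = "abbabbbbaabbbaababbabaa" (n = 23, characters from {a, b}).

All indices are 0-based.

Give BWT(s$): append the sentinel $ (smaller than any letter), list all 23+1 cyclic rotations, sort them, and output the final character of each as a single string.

aabbbbab$ababbbabbbaaaba

rank  rotation                  last
    0  $abbabbbbaabbbaababbabaa  a
    1  a$abbabbbbaabbbaababbaba  a
    2  aa$abbabbbbaabbbaababbab  b
    3  aababbabaa$abbabbbbaabbb  b
    4  aabbbaababbabaa$abbabbbb  b
    5  abaa$abbabbbbaabbbaababb  b
    6  ababbabaa$abbabbbbaabbba  a
    7  abbabaa$abbabbbbaabbbaab  b
    8  abbabbbbaabbbaababbabaa$  $
    9  abbbaababbabaa$abbabbbba  a
   10  abbbbaabbbaababbabaa$abb  b
   11  baa$abbabbbbaabbbaababba  a
   12  baababbabaa$abbabbbbaabb  b
   13  baabbbaababbabaa$abbabbb  b
   14  babaa$abbabbbbaabbbaabab  b
   15  babbabaa$abbabbbbaabbbaa  a
   16  babbbbaabbbaababbabaa$ab  b
   17  bbaababbabaa$abbabbbbaab  b
   18  bbaabbbaababbabaa$abbabb  b
   19  bbabaa$abbabbbbaabbbaaba  a
   20  bbabbbbaabbbaababbabaa$a  a
   21  bbbaababbabaa$abbabbbbaa  a
   22  bbbaabbbaababbabaa$abbab  b
   23  bbbbaabbbaababbabaa$abba  a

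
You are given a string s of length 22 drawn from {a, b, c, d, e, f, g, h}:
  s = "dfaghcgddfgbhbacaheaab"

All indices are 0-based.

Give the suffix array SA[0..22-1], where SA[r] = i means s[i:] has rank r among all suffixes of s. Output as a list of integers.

[19, 20, 14, 2, 16, 21, 13, 11, 15, 5, 7, 0, 8, 18, 1, 9, 10, 6, 3, 12, 4, 17]

sorted suffixes:
  #0 SA[0]=19  'aab'
  #1 SA[1]=20  'ab'
  #2 SA[2]=14  'acaheaab'
  #3 SA[3]=2  'aghcgddfgbhbacaheaab'
  #4 SA[4]=16  'aheaab'
  #5 SA[5]=21  'b'
  #6 SA[6]=13  'bacaheaab'
  #7 SA[7]=11  'bhbacaheaab'
  #8 SA[8]=15  'caheaab'
  #9 SA[9]=5  'cgddfgbhbacaheaab'
  #10 SA[10]=7  'ddfgbhbacaheaab'
  #11 SA[11]=0  'dfaghcgddfgbhbacaheaab'
  #12 SA[12]=8  'dfgbhbacaheaab'
  #13 SA[13]=18  'eaab'
  #14 SA[14]=1  'faghcgddfgbhbacaheaab'
  #15 SA[15]=9  'fgbhbacaheaab'
  #16 SA[16]=10  'gbhbacaheaab'
  #17 SA[17]=6  'gddfgbhbacaheaab'
  #18 SA[18]=3  'ghcgddfgbhbacaheaab'
  #19 SA[19]=12  'hbacaheaab'
  #20 SA[20]=4  'hcgddfgbhbacaheaab'
  #21 SA[21]=17  'heaab'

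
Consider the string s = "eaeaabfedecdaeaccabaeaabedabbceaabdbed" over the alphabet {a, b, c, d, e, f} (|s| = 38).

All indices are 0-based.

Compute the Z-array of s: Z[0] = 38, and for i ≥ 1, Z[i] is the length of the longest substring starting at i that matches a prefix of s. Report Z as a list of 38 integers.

Z[0]=38
i=1: outside box; Z[1]=0
i=2: outside box; Z[2]=2 scan→box=[2,4)
i=3: min(r-i=1, Z[1]=0)=0; Z[3]=0
i=4: outside box; Z[4]=0
i=5: outside box; Z[5]=0
i=6: outside box; Z[6]=0
i=7: outside box; Z[7]=1 scan→box=[7,8)
i=8: outside box; Z[8]=0
i=9: outside box; Z[9]=1 scan→box=[9,10)
i=10: outside box; Z[10]=0
i=11: outside box; Z[11]=0
i=12: outside box; Z[12]=0
i=13: outside box; Z[13]=2 scan→box=[13,15)
i=14: min(r-i=1, Z[1]=0)=0; Z[14]=0
i=15: outside box; Z[15]=0
i=16: outside box; Z[16]=0
i=17: outside box; Z[17]=0
i=18: outside box; Z[18]=0
i=19: outside box; Z[19]=0
i=20: outside box; Z[20]=2 scan→box=[20,22)
i=21: min(r-i=1, Z[1]=0)=0; Z[21]=0
i=22: outside box; Z[22]=0
i=23: outside box; Z[23]=0
i=24: outside box; Z[24]=1 scan→box=[24,25)
i=25: outside box; Z[25]=0
i=26: outside box; Z[26]=0
i=27: outside box; Z[27]=0
i=28: outside box; Z[28]=0
i=29: outside box; Z[29]=0
i=30: outside box; Z[30]=2 scan→box=[30,32)
i=31: min(r-i=1, Z[1]=0)=0; Z[31]=0
i=32: outside box; Z[32]=0
i=33: outside box; Z[33]=0
i=34: outside box; Z[34]=0
i=35: outside box; Z[35]=0
i=36: outside box; Z[36]=1 scan→box=[36,37)
i=37: outside box; Z[37]=0

[38, 0, 2, 0, 0, 0, 0, 1, 0, 1, 0, 0, 0, 2, 0, 0, 0, 0, 0, 0, 2, 0, 0, 0, 1, 0, 0, 0, 0, 0, 2, 0, 0, 0, 0, 0, 1, 0]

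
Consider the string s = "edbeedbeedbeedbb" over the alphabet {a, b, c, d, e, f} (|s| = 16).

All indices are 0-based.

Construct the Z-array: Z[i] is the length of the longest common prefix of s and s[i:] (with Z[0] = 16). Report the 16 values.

[16, 0, 0, 1, 11, 0, 0, 1, 7, 0, 0, 1, 3, 0, 0, 0]

Z[0]=16
i=1: outside box; Z[1]=0
i=2: outside box; Z[2]=0
i=3: outside box; Z[3]=1 scan→box=[3,4)
i=4: outside box; Z[4]=11 scan→box=[4,15)
i=5: min(r-i=10, Z[1]=0)=0; Z[5]=0
i=6: min(r-i=9, Z[2]=0)=0; Z[6]=0
i=7: min(r-i=8, Z[3]=1)=1; Z[7]=1
i=8: min(r-i=7, Z[4]=11)=7; Z[8]=7
i=9: min(r-i=6, Z[5]=0)=0; Z[9]=0
i=10: min(r-i=5, Z[6]=0)=0; Z[10]=0
i=11: min(r-i=4, Z[7]=1)=1; Z[11]=1
i=12: min(r-i=3, Z[8]=7)=3; Z[12]=3
i=13: min(r-i=2, Z[9]=0)=0; Z[13]=0
i=14: min(r-i=1, Z[10]=0)=0; Z[14]=0
i=15: outside box; Z[15]=0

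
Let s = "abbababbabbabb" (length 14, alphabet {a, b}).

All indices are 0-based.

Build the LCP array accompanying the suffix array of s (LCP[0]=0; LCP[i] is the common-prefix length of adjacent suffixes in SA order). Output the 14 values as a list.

rank | idx | suffix
   0 |   3 | ababbabbabb
   1 |  11 | abb
   2 |   0 | abbababbabbabb
   3 |   8 | abbabb
   4 |   5 | abbabbabb
   5 |  13 | b
   6 |   2 | bababbabbabb
   7 |  10 | babb
   8 |   7 | babbabb
   9 |   4 | babbabbabb
  10 |  12 | bb
  11 |   1 | bbababbabbabb
  12 |   9 | bbabb
  13 |   6 | bbabbabb

SA = [3, 11, 0, 8, 5, 13, 2, 10, 7, 4, 12, 1, 9, 6]
rank  pair      lcp
   1  s[3:],s[11:]  2  'ab'
   2  s[11:],s[0:]  3  'abb'
   3  s[0:],s[8:]  5  'abbab'
   4  s[8:],s[5:]  6  'abbabb'
   5  s[5:],s[13:]  0  ''
   6  s[13:],s[2:]  1  'b'
   7  s[2:],s[10:]  3  'bab'
   8  s[10:],s[7:]  4  'babb'
   9  s[7:],s[4:]  7  'babbabb'
  10  s[4:],s[12:]  1  'b'
  11  s[12:],s[1:]  2  'bb'
  12  s[1:],s[9:]  4  'bbab'
  13  s[9:],s[6:]  5  'bbabb'

[0, 2, 3, 5, 6, 0, 1, 3, 4, 7, 1, 2, 4, 5]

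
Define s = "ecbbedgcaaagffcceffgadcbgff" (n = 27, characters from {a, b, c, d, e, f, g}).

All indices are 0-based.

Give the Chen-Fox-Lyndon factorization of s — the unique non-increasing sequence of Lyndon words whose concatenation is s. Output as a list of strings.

["e", "c", "bbedgc", "aaagffcceffgadcbgff"]

emit factor 1: 'e' (i=0, period=1)
emit factor 2: 'c' (i=1, period=1)
emit factor 3: 'bbedgc' (i=2, period=6)
emit factor 4: 'aaagffcceffgadcbgff' (i=8, period=19)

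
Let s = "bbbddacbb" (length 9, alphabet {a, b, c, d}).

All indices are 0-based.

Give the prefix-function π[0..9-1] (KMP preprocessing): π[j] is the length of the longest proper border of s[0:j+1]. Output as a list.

[0, 1, 2, 0, 0, 0, 0, 1, 2]

π[0] = 0
j=1 s[j]='b': π[1]=1 (border 'b')
j=2 s[j]='b': π[2]=2 (border 'bb')
j=3 s[j]='d': k: 2→1→0; π[3]=0 (border '')
j=4 s[j]='d': π[4]=0 (border '')
j=5 s[j]='a': π[5]=0 (border '')
j=6 s[j]='c': π[6]=0 (border '')
j=7 s[j]='b': π[7]=1 (border 'b')
j=8 s[j]='b': π[8]=2 (border 'bb')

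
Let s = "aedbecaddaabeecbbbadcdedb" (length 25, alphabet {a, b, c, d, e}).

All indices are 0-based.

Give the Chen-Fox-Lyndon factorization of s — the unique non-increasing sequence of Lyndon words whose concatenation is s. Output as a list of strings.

emit factor 1: 'aedbec' (i=0, period=6)
emit factor 2: 'add' (i=6, period=3)
emit factor 3: 'aabeecbbbadcdedb' (i=9, period=16)

["aedbec", "add", "aabeecbbbadcdedb"]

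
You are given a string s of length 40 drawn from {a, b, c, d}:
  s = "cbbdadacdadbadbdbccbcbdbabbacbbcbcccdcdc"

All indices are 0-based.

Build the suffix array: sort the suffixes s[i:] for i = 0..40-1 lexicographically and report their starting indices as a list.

sorted suffixes:
  #0 SA[0]=24  'abbacbbcbcccdcdc'
  #1 SA[1]=27  'acbbcbcccdcdc'
  #2 SA[2]=6  'acdadbadbdbccbcbdbabbacbbcbcccdcdc'
  #3 SA[3]=4  'adacdadbadbdbccbcbdbabbacbbcbcccdcdc'
  #4 SA[4]=9  'adbadbdbccbcbdbabbacbbcbcccdcdc'
  #5 SA[5]=12  'adbdbccbcbdbabbacbbcbcccdcdc'
  #6 SA[6]=23  'babbacbbcbcccdcdc'
  #7 SA[7]=26  'bacbbcbcccdcdc'
  #8 SA[8]=11  'badbdbccbcbdbabbacbbcbcccdcdc'
  #9 SA[9]=25  'bbacbbcbcccdcdc'
  #10 SA[10]=29  'bbcbcccdcdc'
  #11 SA[11]=1  'bbdadacdadbadbdbccbcbdbabbacbbcbcccdcdc'
  #12 SA[12]=30  'bcbcccdcdc'
  #13 SA[13]=19  'bcbdbabbacbbcbcccdcdc'
  #14 SA[14]=16  'bccbcbdbabbacbbcbcccdcdc'
  #15 SA[15]=32  'bcccdcdc'
  #16 SA[16]=2  'bdadacdadbadbdbccbcbdbabbacbbcbcccdcdc'
  #17 SA[17]=21  'bdbabbacbbcbcccdcdc'
  #18 SA[18]=14  'bdbccbcbdbabbacbbcbcccdcdc'
  #19 SA[19]=39  'c'
  #20 SA[20]=28  'cbbcbcccdcdc'
  #21 SA[21]=0  'cbbdadacdadbadbdbccbcbdbabbacbbcbcccdcdc'
  #22 SA[22]=18  'cbcbdbabbacbbcbcccdcdc'
  #23 SA[23]=31  'cbcccdcdc'
  #24 SA[24]=20  'cbdbabbacbbcbcccdcdc'
  #25 SA[25]=17  'ccbcbdbabbacbbcbcccdcdc'
  #26 SA[26]=33  'cccdcdc'
  #27 SA[27]=34  'ccdcdc'
  #28 SA[28]=7  'cdadbadbdbccbcbdbabbacbbcbcccdcdc'
  #29 SA[29]=37  'cdc'
  #30 SA[30]=35  'cdcdc'
  #31 SA[31]=5  'dacdadbadbdbccbcbdbabbacbbcbcccdcdc'
  #32 SA[32]=3  'dadacdadbadbdbccbcbdbabbacbbcbcccdcdc'
  #33 SA[33]=8  'dadbadbdbccbcbdbabbacbbcbcccdcdc'
  #34 SA[34]=22  'dbabbacbbcbcccdcdc'
  #35 SA[35]=10  'dbadbdbccbcbdbabbacbbcbcccdcdc'
  #36 SA[36]=15  'dbccbcbdbabbacbbcbcccdcdc'
  #37 SA[37]=13  'dbdbccbcbdbabbacbbcbcccdcdc'
  #38 SA[38]=38  'dc'
  #39 SA[39]=36  'dcdc'

[24, 27, 6, 4, 9, 12, 23, 26, 11, 25, 29, 1, 30, 19, 16, 32, 2, 21, 14, 39, 28, 0, 18, 31, 20, 17, 33, 34, 7, 37, 35, 5, 3, 8, 22, 10, 15, 13, 38, 36]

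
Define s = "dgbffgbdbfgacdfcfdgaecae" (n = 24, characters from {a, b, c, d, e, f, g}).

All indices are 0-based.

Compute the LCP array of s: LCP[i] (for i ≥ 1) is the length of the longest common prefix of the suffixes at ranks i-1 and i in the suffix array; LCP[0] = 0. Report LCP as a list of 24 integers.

[0, 1, 2, 0, 1, 2, 0, 1, 1, 0, 1, 1, 2, 0, 1, 0, 1, 1, 1, 2, 0, 2, 1, 2]

rank | idx | suffix
   0 |  11 | acdfcfdgaecae
   1 |  22 | ae
   2 |  19 | aecae
   3 |   6 | bdbfgacdfcfdgaecae
   4 |   2 | bffgbdbfgacdfcfdgaecae
   5 |   8 | bfgacdfcfdgaecae
   6 |  21 | cae
   7 |  12 | cdfcfdgaecae
   8 |  15 | cfdgaecae
   9 |   7 | dbfgacdfcfdgaecae
  10 |  13 | dfcfdgaecae
  11 |  17 | dgaecae
  12 |   0 | dgbffgbdbfgacdfcfdgaecae
  13 |  23 | e
  14 |  20 | ecae
  15 |  14 | fcfdgaecae
  16 |  16 | fdgaecae
  17 |   3 | ffgbdbfgacdfcfdgaecae
  18 |   9 | fgacdfcfdgaecae
  19 |   4 | fgbdbfgacdfcfdgaecae
  20 |  10 | gacdfcfdgaecae
  21 |  18 | gaecae
  22 |   5 | gbdbfgacdfcfdgaecae
  23 |   1 | gbffgbdbfgacdfcfdgaecae

SA = [11, 22, 19, 6, 2, 8, 21, 12, 15, 7, 13, 17, 0, 23, 20, 14, 16, 3, 9, 4, 10, 18, 5, 1]
rank  pair      lcp
   1  s[11:],s[22:]  1  'a'
   2  s[22:],s[19:]  2  'ae'
   3  s[19:],s[6:]  0  ''
   4  s[6:],s[2:]  1  'b'
   5  s[2:],s[8:]  2  'bf'
   6  s[8:],s[21:]  0  ''
   7  s[21:],s[12:]  1  'c'
   8  s[12:],s[15:]  1  'c'
   9  s[15:],s[7:]  0  ''
  10  s[7:],s[13:]  1  'd'
  11  s[13:],s[17:]  1  'd'
  12  s[17:],s[0:]  2  'dg'
  13  s[0:],s[23:]  0  ''
  14  s[23:],s[20:]  1  'e'
  15  s[20:],s[14:]  0  ''
  16  s[14:],s[16:]  1  'f'
  17  s[16:],s[3:]  1  'f'
  18  s[3:],s[9:]  1  'f'
  19  s[9:],s[4:]  2  'fg'
  20  s[4:],s[10:]  0  ''
  21  s[10:],s[18:]  2  'ga'
  22  s[18:],s[5:]  1  'g'
  23  s[5:],s[1:]  2  'gb'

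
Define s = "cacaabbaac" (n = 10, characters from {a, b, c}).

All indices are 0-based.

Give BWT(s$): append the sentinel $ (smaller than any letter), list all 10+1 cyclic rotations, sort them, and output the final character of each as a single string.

ccbaacbaaa$

rank  rotation     last
    0  $cacaabbaac  c
    1  aabbaac$cac  c
    2  aac$cacaabb  b
    3  abbaac$caca  a
    4  ac$cacaabba  a
    5  acaabbaac$c  c
    6  baac$cacaab  b
    7  bbaac$cacaa  a
    8  c$cacaabbaa  a
    9  caabbaac$ca  a
   10  cacaabbaac$  $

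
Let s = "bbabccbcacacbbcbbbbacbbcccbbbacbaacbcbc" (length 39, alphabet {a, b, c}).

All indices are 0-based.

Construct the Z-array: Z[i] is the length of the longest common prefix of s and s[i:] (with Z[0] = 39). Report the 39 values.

[39, 1, 0, 1, 0, 0, 1, 0, 0, 0, 0, 0, 2, 1, 0, 2, 2, 3, 1, 0, 0, 2, 1, 0, 0, 0, 2, 3, 1, 0, 0, 1, 0, 0, 0, 1, 0, 1, 0]

Z[0]=39
i=1: fresh scan; Z[1]=1 extend→box=[1,2)
i=2: fresh scan; Z[2]=0
i=3: fresh scan; Z[3]=1 extend→box=[3,4)
i=4: fresh scan; Z[4]=0
i=5: fresh scan; Z[5]=0
i=6: fresh scan; Z[6]=1 extend→box=[6,7)
i=7: fresh scan; Z[7]=0
i=8: fresh scan; Z[8]=0
i=9: fresh scan; Z[9]=0
i=10: fresh scan; Z[10]=0
i=11: fresh scan; Z[11]=0
i=12: fresh scan; Z[12]=2 extend→box=[12,14)
i=13: min(r-i=1, Z[1]=1)=1; Z[13]=1
i=14: fresh scan; Z[14]=0
i=15: fresh scan; Z[15]=2 extend→box=[15,17)
i=16: min(r-i=1, Z[1]=1)=1; Z[16]=2 extend→box=[16,18)
i=17: min(r-i=1, Z[1]=1)=1; Z[17]=3 extend→box=[17,20)
i=18: min(r-i=2, Z[1]=1)=1; Z[18]=1
i=19: min(r-i=1, Z[2]=0)=0; Z[19]=0
i=20: fresh scan; Z[20]=0
i=21: fresh scan; Z[21]=2 extend→box=[21,23)
i=22: min(r-i=1, Z[1]=1)=1; Z[22]=1
i=23: fresh scan; Z[23]=0
i=24: fresh scan; Z[24]=0
i=25: fresh scan; Z[25]=0
i=26: fresh scan; Z[26]=2 extend→box=[26,28)
i=27: min(r-i=1, Z[1]=1)=1; Z[27]=3 extend→box=[27,30)
i=28: min(r-i=2, Z[1]=1)=1; Z[28]=1
i=29: min(r-i=1, Z[2]=0)=0; Z[29]=0
i=30: fresh scan; Z[30]=0
i=31: fresh scan; Z[31]=1 extend→box=[31,32)
i=32: fresh scan; Z[32]=0
i=33: fresh scan; Z[33]=0
i=34: fresh scan; Z[34]=0
i=35: fresh scan; Z[35]=1 extend→box=[35,36)
i=36: fresh scan; Z[36]=0
i=37: fresh scan; Z[37]=1 extend→box=[37,38)
i=38: fresh scan; Z[38]=0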